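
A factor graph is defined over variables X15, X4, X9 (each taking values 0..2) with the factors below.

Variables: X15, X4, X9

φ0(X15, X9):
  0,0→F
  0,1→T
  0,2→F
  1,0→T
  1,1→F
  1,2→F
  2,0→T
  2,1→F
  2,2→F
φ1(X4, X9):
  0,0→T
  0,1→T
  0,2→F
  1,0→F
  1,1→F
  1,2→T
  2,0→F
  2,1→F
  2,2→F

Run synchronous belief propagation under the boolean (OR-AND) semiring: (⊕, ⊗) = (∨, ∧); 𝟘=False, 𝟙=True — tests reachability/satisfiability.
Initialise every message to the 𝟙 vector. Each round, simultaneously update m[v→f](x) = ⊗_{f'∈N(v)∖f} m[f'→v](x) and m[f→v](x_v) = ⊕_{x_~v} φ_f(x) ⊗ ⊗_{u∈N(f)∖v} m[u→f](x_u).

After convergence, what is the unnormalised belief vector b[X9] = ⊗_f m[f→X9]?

init: all messages = 𝟙 over 3 values
r1 m[φ0→X15] = [T, T, T]
r1 m[φ0→X9] = [T, T, F]
r1 m[φ1→X4] = [T, T, F]
r1 m[φ1→X9] = [T, T, T]
r1 m[X15→φ0] = [T, T, T]
r1 m[X4→φ1] = [T, T, T]
r1 m[X9→φ0] = [T, T, T]
r1 m[X9→φ1] = [T, T, T]
r2 m[φ0→X15] = [T, T, T]
r2 m[φ0→X9] = [T, T, F]
r2 m[φ1→X4] = [T, T, F]
r2 m[φ1→X9] = [T, T, T]
r2 m[X15→φ0] = [T, T, T]
r2 m[X4→φ1] = [T, T, T]
r2 m[X9→φ0] = [T, T, T]
r2 m[X9→φ1] = [T, T, F]
r3 m[φ0→X15] = [T, T, T]
r3 m[φ0→X9] = [T, T, F]
r3 m[φ1→X4] = [T, F, F]
r3 m[φ1→X9] = [T, T, T]
r3 m[X15→φ0] = [T, T, T]
r3 m[X4→φ1] = [T, T, T]
r3 m[X9→φ0] = [T, T, T]
r3 m[X9→φ1] = [T, T, F]
r4 m[φ0→X15] = [T, T, T]
r4 m[φ0→X9] = [T, T, F]
r4 m[φ1→X4] = [T, F, F]
r4 m[φ1→X9] = [T, T, T]
r4 m[X15→φ0] = [T, T, T]
r4 m[X4→φ1] = [T, T, T]
r4 m[X9→φ0] = [T, T, T]
r4 m[X9→φ1] = [T, T, F]
fixed point reached at round 4
b[X9] = ⊗ incoming = [T, T, F]

b[X9] = [T, T, F]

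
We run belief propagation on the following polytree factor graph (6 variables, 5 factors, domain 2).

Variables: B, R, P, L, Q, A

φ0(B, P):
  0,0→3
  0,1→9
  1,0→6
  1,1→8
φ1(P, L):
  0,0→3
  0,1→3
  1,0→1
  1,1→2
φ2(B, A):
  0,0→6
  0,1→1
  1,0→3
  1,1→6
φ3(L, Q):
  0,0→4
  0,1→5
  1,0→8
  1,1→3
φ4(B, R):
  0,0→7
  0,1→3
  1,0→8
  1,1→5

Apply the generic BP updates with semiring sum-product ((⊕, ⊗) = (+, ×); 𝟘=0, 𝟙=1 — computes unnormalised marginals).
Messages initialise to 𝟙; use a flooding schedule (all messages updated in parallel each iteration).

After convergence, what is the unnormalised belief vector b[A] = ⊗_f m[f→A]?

b[A] = [51252, 52014]

init: all messages = 𝟙 over 2 values
r1 m[φ0→B] = [12, 14]
r1 m[φ0→P] = [9, 17]
r1 m[φ1→P] = [6, 3]
r1 m[φ1→L] = [4, 5]
r1 m[φ2→B] = [7, 9]
r1 m[φ2→A] = [9, 7]
r1 m[φ3→L] = [9, 11]
r1 m[φ3→Q] = [12, 8]
r1 m[φ4→B] = [10, 13]
r1 m[φ4→R] = [15, 8]
r1 m[B→φ0] = [1, 1]
r1 m[B→φ2] = [1, 1]
r1 m[B→φ4] = [1, 1]
r1 m[R→φ4] = [1, 1]
r1 m[P→φ0] = [1, 1]
r1 m[P→φ1] = [1, 1]
r1 m[L→φ1] = [1, 1]
r1 m[L→φ3] = [1, 1]
r1 m[Q→φ3] = [1, 1]
r1 m[A→φ2] = [1, 1]
r2 m[φ0→B] = [12, 14]
r2 m[φ0→P] = [9, 17]
r2 m[φ1→P] = [6, 3]
r2 m[φ1→L] = [4, 5]
r2 m[φ2→B] = [7, 9]
r2 m[φ2→A] = [9, 7]
r2 m[φ3→L] = [9, 11]
r2 m[φ3→Q] = [12, 8]
r2 m[φ4→B] = [10, 13]
r2 m[φ4→R] = [15, 8]
r2 m[B→φ0] = [70, 117]
r2 m[B→φ2] = [120, 182]
r2 m[B→φ4] = [84, 126]
r2 m[R→φ4] = [1, 1]
r2 m[P→φ0] = [6, 3]
r2 m[P→φ1] = [9, 17]
r2 m[L→φ1] = [9, 11]
r2 m[L→φ3] = [4, 5]
r2 m[Q→φ3] = [1, 1]
r2 m[A→φ2] = [1, 1]
r3 m[φ0→B] = [45, 60]
r3 m[φ0→P] = [912, 1566]
r3 m[φ1→P] = [60, 31]
r3 m[φ1→L] = [44, 61]
r3 m[φ2→B] = [7, 9]
r3 m[φ2→A] = [1266, 1212]
r3 m[φ3→L] = [9, 11]
r3 m[φ3→Q] = [56, 35]
r3 m[φ4→B] = [10, 13]
r3 m[φ4→R] = [1596, 882]
r3 m[B→φ0] = [70, 117]
r3 m[B→φ2] = [120, 182]
r3 m[B→φ4] = [84, 126]
r3 m[R→φ4] = [1, 1]
r3 m[P→φ0] = [6, 3]
r3 m[P→φ1] = [9, 17]
r3 m[L→φ1] = [9, 11]
r3 m[L→φ3] = [4, 5]
r3 m[Q→φ3] = [1, 1]
r3 m[A→φ2] = [1, 1]
r4 m[φ0→B] = [45, 60]
r4 m[φ0→P] = [912, 1566]
r4 m[φ1→P] = [60, 31]
r4 m[φ1→L] = [44, 61]
r4 m[φ2→B] = [7, 9]
r4 m[φ2→A] = [1266, 1212]
r4 m[φ3→L] = [9, 11]
r4 m[φ3→Q] = [56, 35]
r4 m[φ4→B] = [10, 13]
r4 m[φ4→R] = [1596, 882]
r4 m[B→φ0] = [70, 117]
r4 m[B→φ2] = [450, 780]
r4 m[B→φ4] = [315, 540]
r4 m[R→φ4] = [1, 1]
r4 m[P→φ0] = [60, 31]
r4 m[P→φ1] = [912, 1566]
r4 m[L→φ1] = [9, 11]
r4 m[L→φ3] = [44, 61]
r4 m[Q→φ3] = [1, 1]
r4 m[A→φ2] = [1, 1]
r5 m[φ0→B] = [459, 608]
r5 m[φ0→P] = [912, 1566]
r5 m[φ1→P] = [60, 31]
r5 m[φ1→L] = [4302, 5868]
r5 m[φ2→B] = [7, 9]
r5 m[φ2→A] = [5040, 5130]
r5 m[φ3→L] = [9, 11]
r5 m[φ3→Q] = [664, 403]
r5 m[φ4→B] = [10, 13]
r5 m[φ4→R] = [6525, 3645]
r5 m[B→φ0] = [70, 117]
r5 m[B→φ2] = [450, 780]
r5 m[B→φ4] = [315, 540]
r5 m[R→φ4] = [1, 1]
r5 m[P→φ0] = [60, 31]
r5 m[P→φ1] = [912, 1566]
r5 m[L→φ1] = [9, 11]
r5 m[L→φ3] = [44, 61]
r5 m[Q→φ3] = [1, 1]
r5 m[A→φ2] = [1, 1]
r6 m[φ0→B] = [459, 608]
r6 m[φ0→P] = [912, 1566]
r6 m[φ1→P] = [60, 31]
r6 m[φ1→L] = [4302, 5868]
r6 m[φ2→B] = [7, 9]
r6 m[φ2→A] = [5040, 5130]
r6 m[φ3→L] = [9, 11]
r6 m[φ3→Q] = [664, 403]
r6 m[φ4→B] = [10, 13]
r6 m[φ4→R] = [6525, 3645]
r6 m[B→φ0] = [70, 117]
r6 m[B→φ2] = [4590, 7904]
r6 m[B→φ4] = [3213, 5472]
r6 m[R→φ4] = [1, 1]
r6 m[P→φ0] = [60, 31]
r6 m[P→φ1] = [912, 1566]
r6 m[L→φ1] = [9, 11]
r6 m[L→φ3] = [4302, 5868]
r6 m[Q→φ3] = [1, 1]
r6 m[A→φ2] = [1, 1]
r7 m[φ0→B] = [459, 608]
r7 m[φ0→P] = [912, 1566]
r7 m[φ1→P] = [60, 31]
r7 m[φ1→L] = [4302, 5868]
r7 m[φ2→B] = [7, 9]
r7 m[φ2→A] = [51252, 52014]
r7 m[φ3→L] = [9, 11]
r7 m[φ3→Q] = [64152, 39114]
r7 m[φ4→B] = [10, 13]
r7 m[φ4→R] = [66267, 36999]
r7 m[B→φ0] = [70, 117]
r7 m[B→φ2] = [4590, 7904]
r7 m[B→φ4] = [3213, 5472]
r7 m[R→φ4] = [1, 1]
r7 m[P→φ0] = [60, 31]
r7 m[P→φ1] = [912, 1566]
r7 m[L→φ1] = [9, 11]
r7 m[L→φ3] = [4302, 5868]
r7 m[Q→φ3] = [1, 1]
r7 m[A→φ2] = [1, 1]
r8 m[φ0→B] = [459, 608]
r8 m[φ0→P] = [912, 1566]
r8 m[φ1→P] = [60, 31]
r8 m[φ1→L] = [4302, 5868]
r8 m[φ2→B] = [7, 9]
r8 m[φ2→A] = [51252, 52014]
r8 m[φ3→L] = [9, 11]
r8 m[φ3→Q] = [64152, 39114]
r8 m[φ4→B] = [10, 13]
r8 m[φ4→R] = [66267, 36999]
r8 m[B→φ0] = [70, 117]
r8 m[B→φ2] = [4590, 7904]
r8 m[B→φ4] = [3213, 5472]
r8 m[R→φ4] = [1, 1]
r8 m[P→φ0] = [60, 31]
r8 m[P→φ1] = [912, 1566]
r8 m[L→φ1] = [9, 11]
r8 m[L→φ3] = [4302, 5868]
r8 m[Q→φ3] = [1, 1]
r8 m[A→φ2] = [1, 1]
fixed point reached at round 8
b[A] = ⊗ incoming = [51252, 52014]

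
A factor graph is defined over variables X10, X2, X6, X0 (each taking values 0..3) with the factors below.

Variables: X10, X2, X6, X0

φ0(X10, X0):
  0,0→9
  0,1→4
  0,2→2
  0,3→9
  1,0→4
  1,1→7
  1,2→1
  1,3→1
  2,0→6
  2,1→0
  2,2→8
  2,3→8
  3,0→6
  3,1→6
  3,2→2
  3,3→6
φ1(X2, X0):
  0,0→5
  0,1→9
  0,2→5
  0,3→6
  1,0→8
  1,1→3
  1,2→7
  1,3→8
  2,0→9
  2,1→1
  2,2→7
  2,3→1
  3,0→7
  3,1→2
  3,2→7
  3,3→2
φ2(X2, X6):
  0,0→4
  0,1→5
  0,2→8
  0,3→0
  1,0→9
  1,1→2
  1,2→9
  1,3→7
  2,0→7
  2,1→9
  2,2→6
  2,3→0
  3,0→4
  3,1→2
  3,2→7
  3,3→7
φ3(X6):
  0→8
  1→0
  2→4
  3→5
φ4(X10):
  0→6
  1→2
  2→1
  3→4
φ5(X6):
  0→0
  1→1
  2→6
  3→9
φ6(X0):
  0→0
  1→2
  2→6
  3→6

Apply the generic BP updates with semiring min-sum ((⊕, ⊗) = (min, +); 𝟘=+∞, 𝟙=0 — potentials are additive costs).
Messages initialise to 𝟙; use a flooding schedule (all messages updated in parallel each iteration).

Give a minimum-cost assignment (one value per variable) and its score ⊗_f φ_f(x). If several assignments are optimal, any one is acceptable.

assignment: (X10=2, X2=3, X6=1, X0=1); score = 8

init: all messages = 𝟙 over 4 values
r1 m[φ0→X10] = [2, 1, 0, 2]
r1 m[φ0→X0] = [4, 0, 1, 1]
r1 m[φ1→X2] = [5, 3, 1, 2]
r1 m[φ1→X0] = [5, 1, 5, 1]
r1 m[φ2→X2] = [0, 2, 0, 2]
r1 m[φ2→X6] = [4, 2, 6, 0]
r1 m[φ3→X6] = [8, 0, 4, 5]
r1 m[φ4→X10] = [6, 2, 1, 4]
r1 m[φ5→X6] = [0, 1, 6, 9]
r1 m[φ6→X0] = [0, 2, 6, 6]
r1 m[X10→φ0] = [0, 0, 0, 0]
r1 m[X10→φ4] = [0, 0, 0, 0]
r1 m[X2→φ1] = [0, 0, 0, 0]
r1 m[X2→φ2] = [0, 0, 0, 0]
r1 m[X6→φ2] = [0, 0, 0, 0]
r1 m[X6→φ3] = [0, 0, 0, 0]
r1 m[X6→φ5] = [0, 0, 0, 0]
r1 m[X0→φ0] = [0, 0, 0, 0]
r1 m[X0→φ1] = [0, 0, 0, 0]
r1 m[X0→φ6] = [0, 0, 0, 0]
r2 m[φ0→X10] = [2, 1, 0, 2]
r2 m[φ0→X0] = [4, 0, 1, 1]
r2 m[φ1→X2] = [5, 3, 1, 2]
r2 m[φ1→X0] = [5, 1, 5, 1]
r2 m[φ2→X2] = [0, 2, 0, 2]
r2 m[φ2→X6] = [4, 2, 6, 0]
r2 m[φ3→X6] = [8, 0, 4, 5]
r2 m[φ4→X10] = [6, 2, 1, 4]
r2 m[φ5→X6] = [0, 1, 6, 9]
r2 m[φ6→X0] = [0, 2, 6, 6]
r2 m[X10→φ0] = [6, 2, 1, 4]
r2 m[X10→φ4] = [2, 1, 0, 2]
r2 m[X2→φ1] = [0, 2, 0, 2]
r2 m[X2→φ2] = [5, 3, 1, 2]
r2 m[X6→φ2] = [8, 1, 10, 14]
r2 m[X6→φ3] = [4, 3, 12, 9]
r2 m[X6→φ5] = [12, 2, 10, 5]
r2 m[X0→φ0] = [5, 3, 11, 7]
r2 m[X0→φ1] = [4, 2, 7, 7]
r2 m[X0→φ6] = [9, 1, 6, 2]
r3 m[φ0→X10] = [7, 8, 3, 9]
r3 m[φ0→X0] = [6, 1, 3, 3]
r3 m[φ1→X2] = [9, 5, 3, 4]
r3 m[φ1→X0] = [5, 1, 5, 1]
r3 m[φ2→X2] = [6, 3, 10, 3]
r3 m[φ2→X6] = [6, 4, 7, 1]
r3 m[φ3→X6] = [8, 0, 4, 5]
r3 m[φ4→X10] = [6, 2, 1, 4]
r3 m[φ5→X6] = [0, 1, 6, 9]
r3 m[φ6→X0] = [0, 2, 6, 6]
r3 m[X10→φ0] = [6, 2, 1, 4]
r3 m[X10→φ4] = [2, 1, 0, 2]
r3 m[X2→φ1] = [0, 2, 0, 2]
r3 m[X2→φ2] = [5, 3, 1, 2]
r3 m[X6→φ2] = [8, 1, 10, 14]
r3 m[X6→φ3] = [4, 3, 12, 9]
r3 m[X6→φ5] = [12, 2, 10, 5]
r3 m[X0→φ0] = [5, 3, 11, 7]
r3 m[X0→φ1] = [4, 2, 7, 7]
r3 m[X0→φ6] = [9, 1, 6, 2]
r4 m[φ0→X10] = [7, 8, 3, 9]
r4 m[φ0→X0] = [6, 1, 3, 3]
r4 m[φ1→X2] = [9, 5, 3, 4]
r4 m[φ1→X0] = [5, 1, 5, 1]
r4 m[φ2→X2] = [6, 3, 10, 3]
r4 m[φ2→X6] = [6, 4, 7, 1]
r4 m[φ3→X6] = [8, 0, 4, 5]
r4 m[φ4→X10] = [6, 2, 1, 4]
r4 m[φ5→X6] = [0, 1, 6, 9]
r4 m[φ6→X0] = [0, 2, 6, 6]
r4 m[X10→φ0] = [6, 2, 1, 4]
r4 m[X10→φ4] = [7, 8, 3, 9]
r4 m[X2→φ1] = [6, 3, 10, 3]
r4 m[X2→φ2] = [9, 5, 3, 4]
r4 m[X6→φ2] = [8, 1, 10, 14]
r4 m[X6→φ3] = [6, 5, 13, 10]
r4 m[X6→φ5] = [14, 4, 11, 6]
r4 m[X0→φ0] = [5, 3, 11, 7]
r4 m[X0→φ1] = [6, 3, 9, 9]
r4 m[X0→φ6] = [11, 2, 8, 4]
r5 m[φ0→X10] = [7, 8, 3, 9]
r5 m[φ0→X0] = [6, 1, 3, 3]
r5 m[φ1→X2] = [11, 6, 4, 5]
r5 m[φ1→X0] = [10, 5, 10, 5]
r5 m[φ2→X2] = [6, 3, 10, 3]
r5 m[φ2→X6] = [8, 6, 9, 3]
r5 m[φ3→X6] = [8, 0, 4, 5]
r5 m[φ4→X10] = [6, 2, 1, 4]
r5 m[φ5→X6] = [0, 1, 6, 9]
r5 m[φ6→X0] = [0, 2, 6, 6]
r5 m[X10→φ0] = [6, 2, 1, 4]
r5 m[X10→φ4] = [7, 8, 3, 9]
r5 m[X2→φ1] = [6, 3, 10, 3]
r5 m[X2→φ2] = [9, 5, 3, 4]
r5 m[X6→φ2] = [8, 1, 10, 14]
r5 m[X6→φ3] = [6, 5, 13, 10]
r5 m[X6→φ5] = [14, 4, 11, 6]
r5 m[X0→φ0] = [5, 3, 11, 7]
r5 m[X0→φ1] = [6, 3, 9, 9]
r5 m[X0→φ6] = [11, 2, 8, 4]
r6 m[φ0→X10] = [7, 8, 3, 9]
r6 m[φ0→X0] = [6, 1, 3, 3]
r6 m[φ1→X2] = [11, 6, 4, 5]
r6 m[φ1→X0] = [10, 5, 10, 5]
r6 m[φ2→X2] = [6, 3, 10, 3]
r6 m[φ2→X6] = [8, 6, 9, 3]
r6 m[φ3→X6] = [8, 0, 4, 5]
r6 m[φ4→X10] = [6, 2, 1, 4]
r6 m[φ5→X6] = [0, 1, 6, 9]
r6 m[φ6→X0] = [0, 2, 6, 6]
r6 m[X10→φ0] = [6, 2, 1, 4]
r6 m[X10→φ4] = [7, 8, 3, 9]
r6 m[X2→φ1] = [6, 3, 10, 3]
r6 m[X2→φ2] = [11, 6, 4, 5]
r6 m[X6→φ2] = [8, 1, 10, 14]
r6 m[X6→φ3] = [8, 7, 15, 12]
r6 m[X6→φ5] = [16, 6, 13, 8]
r6 m[X0→φ0] = [10, 7, 16, 11]
r6 m[X0→φ1] = [6, 3, 9, 9]
r6 m[X0→φ6] = [16, 6, 13, 8]
r7 m[φ0→X10] = [11, 12, 7, 13]
r7 m[φ0→X0] = [6, 1, 3, 3]
r7 m[φ1→X2] = [11, 6, 4, 5]
r7 m[φ1→X0] = [10, 5, 10, 5]
r7 m[φ2→X2] = [6, 3, 10, 3]
r7 m[φ2→X6] = [9, 7, 10, 4]
r7 m[φ3→X6] = [8, 0, 4, 5]
r7 m[φ4→X10] = [6, 2, 1, 4]
r7 m[φ5→X6] = [0, 1, 6, 9]
r7 m[φ6→X0] = [0, 2, 6, 6]
r7 m[X10→φ0] = [6, 2, 1, 4]
r7 m[X10→φ4] = [7, 8, 3, 9]
r7 m[X2→φ1] = [6, 3, 10, 3]
r7 m[X2→φ2] = [11, 6, 4, 5]
r7 m[X6→φ2] = [8, 1, 10, 14]
r7 m[X6→φ3] = [8, 7, 15, 12]
r7 m[X6→φ5] = [16, 6, 13, 8]
r7 m[X0→φ0] = [10, 7, 16, 11]
r7 m[X0→φ1] = [6, 3, 9, 9]
r7 m[X0→φ6] = [16, 6, 13, 8]
r8 m[φ0→X10] = [11, 12, 7, 13]
r8 m[φ0→X0] = [6, 1, 3, 3]
r8 m[φ1→X2] = [11, 6, 4, 5]
r8 m[φ1→X0] = [10, 5, 10, 5]
r8 m[φ2→X2] = [6, 3, 10, 3]
r8 m[φ2→X6] = [9, 7, 10, 4]
r8 m[φ3→X6] = [8, 0, 4, 5]
r8 m[φ4→X10] = [6, 2, 1, 4]
r8 m[φ5→X6] = [0, 1, 6, 9]
r8 m[φ6→X0] = [0, 2, 6, 6]
r8 m[X10→φ0] = [6, 2, 1, 4]
r8 m[X10→φ4] = [11, 12, 7, 13]
r8 m[X2→φ1] = [6, 3, 10, 3]
r8 m[X2→φ2] = [11, 6, 4, 5]
r8 m[X6→φ2] = [8, 1, 10, 14]
r8 m[X6→φ3] = [9, 8, 16, 13]
r8 m[X6→φ5] = [17, 7, 14, 9]
r8 m[X0→φ0] = [10, 7, 16, 11]
r8 m[X0→φ1] = [6, 3, 9, 9]
r8 m[X0→φ6] = [16, 6, 13, 8]
r9 m[φ0→X10] = [11, 12, 7, 13]
r9 m[φ0→X0] = [6, 1, 3, 3]
r9 m[φ1→X2] = [11, 6, 4, 5]
r9 m[φ1→X0] = [10, 5, 10, 5]
r9 m[φ2→X2] = [6, 3, 10, 3]
r9 m[φ2→X6] = [9, 7, 10, 4]
r9 m[φ3→X6] = [8, 0, 4, 5]
r9 m[φ4→X10] = [6, 2, 1, 4]
r9 m[φ5→X6] = [0, 1, 6, 9]
r9 m[φ6→X0] = [0, 2, 6, 6]
r9 m[X10→φ0] = [6, 2, 1, 4]
r9 m[X10→φ4] = [11, 12, 7, 13]
r9 m[X2→φ1] = [6, 3, 10, 3]
r9 m[X2→φ2] = [11, 6, 4, 5]
r9 m[X6→φ2] = [8, 1, 10, 14]
r9 m[X6→φ3] = [9, 8, 16, 13]
r9 m[X6→φ5] = [17, 7, 14, 9]
r9 m[X0→φ0] = [10, 7, 16, 11]
r9 m[X0→φ1] = [6, 3, 9, 9]
r9 m[X0→φ6] = [16, 6, 13, 8]
fixed point reached at round 9
traceback from X10: (X10=2, X2=3, X6=1, X0=1), score=8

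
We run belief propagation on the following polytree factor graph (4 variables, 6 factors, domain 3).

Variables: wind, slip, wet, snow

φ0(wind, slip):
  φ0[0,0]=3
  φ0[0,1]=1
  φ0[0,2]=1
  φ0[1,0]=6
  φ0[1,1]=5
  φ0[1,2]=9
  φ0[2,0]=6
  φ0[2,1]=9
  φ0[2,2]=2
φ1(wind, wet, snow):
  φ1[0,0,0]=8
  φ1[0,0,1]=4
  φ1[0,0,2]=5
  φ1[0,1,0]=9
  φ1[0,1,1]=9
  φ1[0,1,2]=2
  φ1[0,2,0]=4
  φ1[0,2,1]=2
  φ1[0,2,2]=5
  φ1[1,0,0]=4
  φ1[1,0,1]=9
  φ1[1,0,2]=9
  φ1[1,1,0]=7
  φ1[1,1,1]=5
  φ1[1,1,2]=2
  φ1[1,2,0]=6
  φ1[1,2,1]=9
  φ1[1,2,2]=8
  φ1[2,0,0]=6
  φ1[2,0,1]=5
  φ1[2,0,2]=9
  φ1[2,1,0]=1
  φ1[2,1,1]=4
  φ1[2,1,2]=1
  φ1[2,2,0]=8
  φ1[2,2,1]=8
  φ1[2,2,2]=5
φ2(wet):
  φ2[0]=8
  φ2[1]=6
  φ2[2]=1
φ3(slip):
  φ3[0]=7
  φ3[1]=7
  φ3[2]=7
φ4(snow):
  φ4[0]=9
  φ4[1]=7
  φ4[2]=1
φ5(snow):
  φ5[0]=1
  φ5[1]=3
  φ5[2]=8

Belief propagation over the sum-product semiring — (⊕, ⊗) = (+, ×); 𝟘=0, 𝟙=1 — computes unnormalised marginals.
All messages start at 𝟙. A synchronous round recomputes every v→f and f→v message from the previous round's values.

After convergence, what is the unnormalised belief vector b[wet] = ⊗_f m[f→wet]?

b[wet] = [607432, 286734, 80430]

init: all messages = 𝟙 over 3 values
r1 m[φ0→wind] = [5, 20, 17]
r1 m[φ0→slip] = [15, 15, 12]
r1 m[φ1→wind] = [48, 59, 47]
r1 m[φ1→wet] = [59, 40, 55]
r1 m[φ1→snow] = [53, 55, 46]
r1 m[φ2→wet] = [8, 6, 1]
r1 m[φ3→slip] = [7, 7, 7]
r1 m[φ4→snow] = [9, 7, 1]
r1 m[φ5→snow] = [1, 3, 8]
r1 m[wind→φ0] = [1, 1, 1]
r1 m[wind→φ1] = [1, 1, 1]
r1 m[slip→φ0] = [1, 1, 1]
r1 m[slip→φ3] = [1, 1, 1]
r1 m[wet→φ1] = [1, 1, 1]
r1 m[wet→φ2] = [1, 1, 1]
r1 m[snow→φ1] = [1, 1, 1]
r1 m[snow→φ4] = [1, 1, 1]
r1 m[snow→φ5] = [1, 1, 1]
r2 m[φ0→wind] = [5, 20, 17]
r2 m[φ0→slip] = [15, 15, 12]
r2 m[φ1→wind] = [48, 59, 47]
r2 m[φ1→wet] = [59, 40, 55]
r2 m[φ1→snow] = [53, 55, 46]
r2 m[φ2→wet] = [8, 6, 1]
r2 m[φ3→slip] = [7, 7, 7]
r2 m[φ4→snow] = [9, 7, 1]
r2 m[φ5→snow] = [1, 3, 8]
r2 m[wind→φ0] = [48, 59, 47]
r2 m[wind→φ1] = [5, 20, 17]
r2 m[slip→φ0] = [7, 7, 7]
r2 m[slip→φ3] = [15, 15, 12]
r2 m[wet→φ1] = [8, 6, 1]
r2 m[wet→φ2] = [59, 40, 55]
r2 m[snow→φ1] = [9, 21, 8]
r2 m[snow→φ4] = [53, 165, 368]
r2 m[snow→φ5] = [477, 385, 46]
r3 m[φ0→wind] = [35, 140, 119]
r3 m[φ0→slip] = [780, 766, 673]
r3 m[φ1→wind] = [3402, 3787, 2734]
r3 m[φ1→wet] = [10847, 6827, 11490]
r3 m[φ1→snow] = [3264, 3884, 3536]
r3 m[φ2→wet] = [8, 6, 1]
r3 m[φ3→slip] = [7, 7, 7]
r3 m[φ4→snow] = [9, 7, 1]
r3 m[φ5→snow] = [1, 3, 8]
r3 m[wind→φ0] = [48, 59, 47]
r3 m[wind→φ1] = [5, 20, 17]
r3 m[slip→φ0] = [7, 7, 7]
r3 m[slip→φ3] = [15, 15, 12]
r3 m[wet→φ1] = [8, 6, 1]
r3 m[wet→φ2] = [59, 40, 55]
r3 m[snow→φ1] = [9, 21, 8]
r3 m[snow→φ4] = [53, 165, 368]
r3 m[snow→φ5] = [477, 385, 46]
r4 m[φ0→wind] = [35, 140, 119]
r4 m[φ0→slip] = [780, 766, 673]
r4 m[φ1→wind] = [3402, 3787, 2734]
r4 m[φ1→wet] = [10847, 6827, 11490]
r4 m[φ1→snow] = [3264, 3884, 3536]
r4 m[φ2→wet] = [8, 6, 1]
r4 m[φ3→slip] = [7, 7, 7]
r4 m[φ4→snow] = [9, 7, 1]
r4 m[φ5→snow] = [1, 3, 8]
r4 m[wind→φ0] = [3402, 3787, 2734]
r4 m[wind→φ1] = [35, 140, 119]
r4 m[slip→φ0] = [7, 7, 7]
r4 m[slip→φ3] = [780, 766, 673]
r4 m[wet→φ1] = [8, 6, 1]
r4 m[wet→φ2] = [10847, 6827, 11490]
r4 m[snow→φ1] = [9, 21, 8]
r4 m[snow→φ4] = [3264, 11652, 28288]
r4 m[snow→φ5] = [29376, 27188, 3536]
r5 m[φ0→wind] = [35, 140, 119]
r5 m[φ0→slip] = [49332, 46943, 42953]
r5 m[φ1→wind] = [3402, 3787, 2734]
r5 m[φ1→wet] = [75929, 47789, 80430]
r5 m[φ1→snow] = [22848, 27188, 24752]
r5 m[φ2→wet] = [8, 6, 1]
r5 m[φ3→slip] = [7, 7, 7]
r5 m[φ4→snow] = [9, 7, 1]
r5 m[φ5→snow] = [1, 3, 8]
r5 m[wind→φ0] = [3402, 3787, 2734]
r5 m[wind→φ1] = [35, 140, 119]
r5 m[slip→φ0] = [7, 7, 7]
r5 m[slip→φ3] = [780, 766, 673]
r5 m[wet→φ1] = [8, 6, 1]
r5 m[wet→φ2] = [10847, 6827, 11490]
r5 m[snow→φ1] = [9, 21, 8]
r5 m[snow→φ4] = [3264, 11652, 28288]
r5 m[snow→φ5] = [29376, 27188, 3536]
r6 m[φ0→wind] = [35, 140, 119]
r6 m[φ0→slip] = [49332, 46943, 42953]
r6 m[φ1→wind] = [3402, 3787, 2734]
r6 m[φ1→wet] = [75929, 47789, 80430]
r6 m[φ1→snow] = [22848, 27188, 24752]
r6 m[φ2→wet] = [8, 6, 1]
r6 m[φ3→slip] = [7, 7, 7]
r6 m[φ4→snow] = [9, 7, 1]
r6 m[φ5→snow] = [1, 3, 8]
r6 m[wind→φ0] = [3402, 3787, 2734]
r6 m[wind→φ1] = [35, 140, 119]
r6 m[slip→φ0] = [7, 7, 7]
r6 m[slip→φ3] = [49332, 46943, 42953]
r6 m[wet→φ1] = [8, 6, 1]
r6 m[wet→φ2] = [75929, 47789, 80430]
r6 m[snow→φ1] = [9, 21, 8]
r6 m[snow→φ4] = [22848, 81564, 198016]
r6 m[snow→φ5] = [205632, 190316, 24752]
r7 m[φ0→wind] = [35, 140, 119]
r7 m[φ0→slip] = [49332, 46943, 42953]
r7 m[φ1→wind] = [3402, 3787, 2734]
r7 m[φ1→wet] = [75929, 47789, 80430]
r7 m[φ1→snow] = [22848, 27188, 24752]
r7 m[φ2→wet] = [8, 6, 1]
r7 m[φ3→slip] = [7, 7, 7]
r7 m[φ4→snow] = [9, 7, 1]
r7 m[φ5→snow] = [1, 3, 8]
r7 m[wind→φ0] = [3402, 3787, 2734]
r7 m[wind→φ1] = [35, 140, 119]
r7 m[slip→φ0] = [7, 7, 7]
r7 m[slip→φ3] = [49332, 46943, 42953]
r7 m[wet→φ1] = [8, 6, 1]
r7 m[wet→φ2] = [75929, 47789, 80430]
r7 m[snow→φ1] = [9, 21, 8]
r7 m[snow→φ4] = [22848, 81564, 198016]
r7 m[snow→φ5] = [205632, 190316, 24752]
fixed point reached at round 7
b[wet] = ⊗ incoming = [607432, 286734, 80430]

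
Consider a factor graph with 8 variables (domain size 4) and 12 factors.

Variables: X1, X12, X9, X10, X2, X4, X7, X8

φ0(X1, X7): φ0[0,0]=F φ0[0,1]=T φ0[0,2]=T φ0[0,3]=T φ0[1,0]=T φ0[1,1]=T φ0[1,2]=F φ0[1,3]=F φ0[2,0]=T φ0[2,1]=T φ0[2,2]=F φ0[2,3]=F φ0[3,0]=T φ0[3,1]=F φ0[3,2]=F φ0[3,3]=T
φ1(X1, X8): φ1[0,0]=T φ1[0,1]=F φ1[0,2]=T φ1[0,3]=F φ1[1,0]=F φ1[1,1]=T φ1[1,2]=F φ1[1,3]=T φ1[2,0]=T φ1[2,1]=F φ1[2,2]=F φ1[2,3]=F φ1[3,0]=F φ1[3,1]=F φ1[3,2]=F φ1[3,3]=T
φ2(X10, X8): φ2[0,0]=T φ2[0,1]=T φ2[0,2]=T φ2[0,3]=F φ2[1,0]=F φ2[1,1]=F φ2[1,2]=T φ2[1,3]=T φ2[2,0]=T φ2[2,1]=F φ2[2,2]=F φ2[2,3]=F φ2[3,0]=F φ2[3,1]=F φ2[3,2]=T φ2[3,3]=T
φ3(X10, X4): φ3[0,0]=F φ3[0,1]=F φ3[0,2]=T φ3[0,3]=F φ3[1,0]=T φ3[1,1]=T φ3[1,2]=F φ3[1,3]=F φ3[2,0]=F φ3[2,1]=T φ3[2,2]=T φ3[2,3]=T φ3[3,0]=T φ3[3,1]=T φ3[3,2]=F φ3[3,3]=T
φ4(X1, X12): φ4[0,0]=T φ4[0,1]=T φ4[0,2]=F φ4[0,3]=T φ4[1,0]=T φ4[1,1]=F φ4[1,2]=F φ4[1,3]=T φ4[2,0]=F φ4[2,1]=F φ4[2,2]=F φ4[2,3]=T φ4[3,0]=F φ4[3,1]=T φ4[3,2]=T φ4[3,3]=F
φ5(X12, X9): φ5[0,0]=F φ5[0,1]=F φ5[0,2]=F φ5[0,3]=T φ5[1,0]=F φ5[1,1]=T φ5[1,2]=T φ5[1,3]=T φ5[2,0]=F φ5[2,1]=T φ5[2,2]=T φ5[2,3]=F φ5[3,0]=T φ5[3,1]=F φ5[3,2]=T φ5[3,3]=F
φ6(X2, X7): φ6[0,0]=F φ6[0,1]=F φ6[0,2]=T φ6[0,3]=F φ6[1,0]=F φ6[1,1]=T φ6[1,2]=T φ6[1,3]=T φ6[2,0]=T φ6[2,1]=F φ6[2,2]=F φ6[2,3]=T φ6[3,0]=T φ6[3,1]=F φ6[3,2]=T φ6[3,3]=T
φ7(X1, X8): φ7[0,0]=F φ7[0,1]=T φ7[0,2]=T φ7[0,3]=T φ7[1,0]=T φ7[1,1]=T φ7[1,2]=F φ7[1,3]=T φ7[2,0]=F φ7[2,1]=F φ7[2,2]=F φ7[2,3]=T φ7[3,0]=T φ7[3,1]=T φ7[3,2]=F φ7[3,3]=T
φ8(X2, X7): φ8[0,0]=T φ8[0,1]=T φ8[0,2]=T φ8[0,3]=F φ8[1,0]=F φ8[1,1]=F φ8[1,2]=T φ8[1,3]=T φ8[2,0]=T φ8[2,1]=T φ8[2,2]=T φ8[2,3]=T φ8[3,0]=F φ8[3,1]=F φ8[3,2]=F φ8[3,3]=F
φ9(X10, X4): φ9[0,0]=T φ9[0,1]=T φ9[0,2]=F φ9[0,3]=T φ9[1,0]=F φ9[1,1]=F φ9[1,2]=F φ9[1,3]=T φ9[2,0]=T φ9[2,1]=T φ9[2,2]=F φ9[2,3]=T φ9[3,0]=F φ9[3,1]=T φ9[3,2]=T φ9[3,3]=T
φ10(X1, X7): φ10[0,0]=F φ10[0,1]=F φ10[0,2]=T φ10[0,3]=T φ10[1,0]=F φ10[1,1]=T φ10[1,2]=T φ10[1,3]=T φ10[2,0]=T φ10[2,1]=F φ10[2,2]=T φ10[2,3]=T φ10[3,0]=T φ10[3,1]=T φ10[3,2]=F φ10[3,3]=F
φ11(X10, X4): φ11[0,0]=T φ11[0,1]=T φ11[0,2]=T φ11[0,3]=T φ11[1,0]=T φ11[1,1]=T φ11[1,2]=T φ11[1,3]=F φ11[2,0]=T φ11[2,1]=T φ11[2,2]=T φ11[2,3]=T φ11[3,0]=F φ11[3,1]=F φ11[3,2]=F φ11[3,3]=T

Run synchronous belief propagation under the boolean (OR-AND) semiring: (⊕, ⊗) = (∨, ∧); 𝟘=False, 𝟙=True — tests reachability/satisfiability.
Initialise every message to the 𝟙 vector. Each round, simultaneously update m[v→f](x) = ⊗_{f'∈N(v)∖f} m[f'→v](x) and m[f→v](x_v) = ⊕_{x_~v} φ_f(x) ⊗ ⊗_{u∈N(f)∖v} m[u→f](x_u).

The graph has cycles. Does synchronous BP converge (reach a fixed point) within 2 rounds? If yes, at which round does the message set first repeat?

NOT CONVERGED within 2 rounds

init: all messages = 𝟙 over 4 values
r1 m[φ0→X1] = [T, T, T, T]
r1 m[φ0→X7] = [T, T, T, T]
r1 m[φ1→X1] = [T, T, T, T]
r1 m[φ1→X8] = [T, T, T, T]
r1 m[φ2→X10] = [T, T, T, T]
r1 m[φ2→X8] = [T, T, T, T]
r1 m[φ3→X10] = [T, T, T, T]
r1 m[φ3→X4] = [T, T, T, T]
r1 m[φ4→X1] = [T, T, T, T]
r1 m[φ4→X12] = [T, T, T, T]
r1 m[φ5→X12] = [T, T, T, T]
r1 m[φ5→X9] = [T, T, T, T]
r1 m[φ6→X2] = [T, T, T, T]
r1 m[φ6→X7] = [T, T, T, T]
r1 m[φ7→X1] = [T, T, T, T]
r1 m[φ7→X8] = [T, T, T, T]
r1 m[φ8→X2] = [T, T, T, F]
r1 m[φ8→X7] = [T, T, T, T]
r1 m[φ9→X10] = [T, T, T, T]
r1 m[φ9→X4] = [T, T, T, T]
r1 m[φ10→X1] = [T, T, T, T]
r1 m[φ10→X7] = [T, T, T, T]
r1 m[φ11→X10] = [T, T, T, T]
r1 m[φ11→X4] = [T, T, T, T]
r1 m[X1→φ0] = [T, T, T, T]
r1 m[X1→φ1] = [T, T, T, T]
r1 m[X1→φ4] = [T, T, T, T]
r1 m[X1→φ7] = [T, T, T, T]
r1 m[X1→φ10] = [T, T, T, T]
r1 m[X12→φ4] = [T, T, T, T]
r1 m[X12→φ5] = [T, T, T, T]
r1 m[X9→φ5] = [T, T, T, T]
r1 m[X10→φ2] = [T, T, T, T]
r1 m[X10→φ3] = [T, T, T, T]
r1 m[X10→φ9] = [T, T, T, T]
r1 m[X10→φ11] = [T, T, T, T]
r1 m[X2→φ6] = [T, T, T, T]
r1 m[X2→φ8] = [T, T, T, T]
r1 m[X4→φ3] = [T, T, T, T]
r1 m[X4→φ9] = [T, T, T, T]
r1 m[X4→φ11] = [T, T, T, T]
r1 m[X7→φ0] = [T, T, T, T]
r1 m[X7→φ6] = [T, T, T, T]
r1 m[X7→φ8] = [T, T, T, T]
r1 m[X7→φ10] = [T, T, T, T]
r1 m[X8→φ1] = [T, T, T, T]
r1 m[X8→φ2] = [T, T, T, T]
r1 m[X8→φ7] = [T, T, T, T]
r2 m[φ0→X1] = [T, T, T, T]
r2 m[φ0→X7] = [T, T, T, T]
r2 m[φ1→X1] = [T, T, T, T]
r2 m[φ1→X8] = [T, T, T, T]
r2 m[φ2→X10] = [T, T, T, T]
r2 m[φ2→X8] = [T, T, T, T]
r2 m[φ3→X10] = [T, T, T, T]
r2 m[φ3→X4] = [T, T, T, T]
r2 m[φ4→X1] = [T, T, T, T]
r2 m[φ4→X12] = [T, T, T, T]
r2 m[φ5→X12] = [T, T, T, T]
r2 m[φ5→X9] = [T, T, T, T]
r2 m[φ6→X2] = [T, T, T, T]
r2 m[φ6→X7] = [T, T, T, T]
r2 m[φ7→X1] = [T, T, T, T]
r2 m[φ7→X8] = [T, T, T, T]
r2 m[φ8→X2] = [T, T, T, F]
r2 m[φ8→X7] = [T, T, T, T]
r2 m[φ9→X10] = [T, T, T, T]
r2 m[φ9→X4] = [T, T, T, T]
r2 m[φ10→X1] = [T, T, T, T]
r2 m[φ10→X7] = [T, T, T, T]
r2 m[φ11→X10] = [T, T, T, T]
r2 m[φ11→X4] = [T, T, T, T]
r2 m[X1→φ0] = [T, T, T, T]
r2 m[X1→φ1] = [T, T, T, T]
r2 m[X1→φ4] = [T, T, T, T]
r2 m[X1→φ7] = [T, T, T, T]
r2 m[X1→φ10] = [T, T, T, T]
r2 m[X12→φ4] = [T, T, T, T]
r2 m[X12→φ5] = [T, T, T, T]
r2 m[X9→φ5] = [T, T, T, T]
r2 m[X10→φ2] = [T, T, T, T]
r2 m[X10→φ3] = [T, T, T, T]
r2 m[X10→φ9] = [T, T, T, T]
r2 m[X10→φ11] = [T, T, T, T]
r2 m[X2→φ6] = [T, T, T, F]
r2 m[X2→φ8] = [T, T, T, T]
r2 m[X4→φ3] = [T, T, T, T]
r2 m[X4→φ9] = [T, T, T, T]
r2 m[X4→φ11] = [T, T, T, T]
r2 m[X7→φ0] = [T, T, T, T]
r2 m[X7→φ6] = [T, T, T, T]
r2 m[X7→φ8] = [T, T, T, T]
r2 m[X7→φ10] = [T, T, T, T]
r2 m[X8→φ1] = [T, T, T, T]
r2 m[X8→φ2] = [T, T, T, T]
r2 m[X8→φ7] = [T, T, T, T]
no fixed point within 2 rounds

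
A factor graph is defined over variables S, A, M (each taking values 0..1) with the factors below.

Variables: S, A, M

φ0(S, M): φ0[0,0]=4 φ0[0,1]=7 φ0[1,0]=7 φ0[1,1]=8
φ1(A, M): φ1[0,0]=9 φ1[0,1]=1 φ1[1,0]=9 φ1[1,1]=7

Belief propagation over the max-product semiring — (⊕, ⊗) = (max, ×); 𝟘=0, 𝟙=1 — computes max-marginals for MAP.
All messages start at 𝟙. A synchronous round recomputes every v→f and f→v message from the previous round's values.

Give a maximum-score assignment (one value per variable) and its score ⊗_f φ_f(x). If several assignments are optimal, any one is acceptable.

init: all messages = 𝟙 over 2 values
r1 m[φ0→S] = [7, 8]
r1 m[φ0→M] = [7, 8]
r1 m[φ1→A] = [9, 9]
r1 m[φ1→M] = [9, 7]
r1 m[S→φ0] = [1, 1]
r1 m[A→φ1] = [1, 1]
r1 m[M→φ0] = [1, 1]
r1 m[M→φ1] = [1, 1]
r2 m[φ0→S] = [7, 8]
r2 m[φ0→M] = [7, 8]
r2 m[φ1→A] = [9, 9]
r2 m[φ1→M] = [9, 7]
r2 m[S→φ0] = [1, 1]
r2 m[A→φ1] = [1, 1]
r2 m[M→φ0] = [9, 7]
r2 m[M→φ1] = [7, 8]
r3 m[φ0→S] = [49, 63]
r3 m[φ0→M] = [7, 8]
r3 m[φ1→A] = [63, 63]
r3 m[φ1→M] = [9, 7]
r3 m[S→φ0] = [1, 1]
r3 m[A→φ1] = [1, 1]
r3 m[M→φ0] = [9, 7]
r3 m[M→φ1] = [7, 8]
r4 m[φ0→S] = [49, 63]
r4 m[φ0→M] = [7, 8]
r4 m[φ1→A] = [63, 63]
r4 m[φ1→M] = [9, 7]
r4 m[S→φ0] = [1, 1]
r4 m[A→φ1] = [1, 1]
r4 m[M→φ0] = [9, 7]
r4 m[M→φ1] = [7, 8]
fixed point reached at round 4
traceback from S: (S=1, A=0, M=0), score=63

assignment: (S=1, A=0, M=0); score = 63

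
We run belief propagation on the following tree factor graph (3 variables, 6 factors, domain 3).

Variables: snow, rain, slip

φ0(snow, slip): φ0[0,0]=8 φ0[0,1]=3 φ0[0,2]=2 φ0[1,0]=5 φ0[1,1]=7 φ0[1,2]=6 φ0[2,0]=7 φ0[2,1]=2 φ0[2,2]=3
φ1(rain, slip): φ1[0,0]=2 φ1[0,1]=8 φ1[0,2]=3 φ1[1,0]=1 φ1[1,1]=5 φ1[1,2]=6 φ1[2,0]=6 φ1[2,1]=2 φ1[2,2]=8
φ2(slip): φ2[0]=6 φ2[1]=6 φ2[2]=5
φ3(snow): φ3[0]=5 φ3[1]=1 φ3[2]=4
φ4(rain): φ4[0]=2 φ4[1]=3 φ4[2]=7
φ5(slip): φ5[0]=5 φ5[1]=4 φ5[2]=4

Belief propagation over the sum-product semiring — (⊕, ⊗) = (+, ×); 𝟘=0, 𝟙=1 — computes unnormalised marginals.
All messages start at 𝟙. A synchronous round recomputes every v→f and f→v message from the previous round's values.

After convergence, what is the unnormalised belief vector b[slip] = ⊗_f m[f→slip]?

init: all messages = 𝟙 over 3 values
r1 m[φ0→snow] = [13, 18, 12]
r1 m[φ0→slip] = [20, 12, 11]
r1 m[φ1→rain] = [13, 12, 16]
r1 m[φ1→slip] = [9, 15, 17]
r1 m[φ2→slip] = [6, 6, 5]
r1 m[φ3→snow] = [5, 1, 4]
r1 m[φ4→rain] = [2, 3, 7]
r1 m[φ5→slip] = [5, 4, 4]
r1 m[snow→φ0] = [1, 1, 1]
r1 m[snow→φ3] = [1, 1, 1]
r1 m[rain→φ1] = [1, 1, 1]
r1 m[rain→φ4] = [1, 1, 1]
r1 m[slip→φ0] = [1, 1, 1]
r1 m[slip→φ1] = [1, 1, 1]
r1 m[slip→φ2] = [1, 1, 1]
r1 m[slip→φ5] = [1, 1, 1]
r2 m[φ0→snow] = [13, 18, 12]
r2 m[φ0→slip] = [20, 12, 11]
r2 m[φ1→rain] = [13, 12, 16]
r2 m[φ1→slip] = [9, 15, 17]
r2 m[φ2→slip] = [6, 6, 5]
r2 m[φ3→snow] = [5, 1, 4]
r2 m[φ4→rain] = [2, 3, 7]
r2 m[φ5→slip] = [5, 4, 4]
r2 m[snow→φ0] = [5, 1, 4]
r2 m[snow→φ3] = [13, 18, 12]
r2 m[rain→φ1] = [2, 3, 7]
r2 m[rain→φ4] = [13, 12, 16]
r2 m[slip→φ0] = [270, 360, 340]
r2 m[slip→φ1] = [600, 288, 220]
r2 m[slip→φ2] = [900, 720, 748]
r2 m[slip→φ5] = [1080, 1080, 935]
r3 m[φ0→snow] = [3920, 5910, 3630]
r3 m[φ0→slip] = [73, 30, 28]
r3 m[φ1→rain] = [4164, 3360, 5936]
r3 m[φ1→slip] = [49, 45, 80]
r3 m[φ2→slip] = [6, 6, 5]
r3 m[φ3→snow] = [5, 1, 4]
r3 m[φ4→rain] = [2, 3, 7]
r3 m[φ5→slip] = [5, 4, 4]
r3 m[snow→φ0] = [5, 1, 4]
r3 m[snow→φ3] = [13, 18, 12]
r3 m[rain→φ1] = [2, 3, 7]
r3 m[rain→φ4] = [13, 12, 16]
r3 m[slip→φ0] = [270, 360, 340]
r3 m[slip→φ1] = [600, 288, 220]
r3 m[slip→φ2] = [900, 720, 748]
r3 m[slip→φ5] = [1080, 1080, 935]
r4 m[φ0→snow] = [3920, 5910, 3630]
r4 m[φ0→slip] = [73, 30, 28]
r4 m[φ1→rain] = [4164, 3360, 5936]
r4 m[φ1→slip] = [49, 45, 80]
r4 m[φ2→slip] = [6, 6, 5]
r4 m[φ3→snow] = [5, 1, 4]
r4 m[φ4→rain] = [2, 3, 7]
r4 m[φ5→slip] = [5, 4, 4]
r4 m[snow→φ0] = [5, 1, 4]
r4 m[snow→φ3] = [3920, 5910, 3630]
r4 m[rain→φ1] = [2, 3, 7]
r4 m[rain→φ4] = [4164, 3360, 5936]
r4 m[slip→φ0] = [1470, 1080, 1600]
r4 m[slip→φ1] = [2190, 720, 560]
r4 m[slip→φ2] = [17885, 5400, 8960]
r4 m[slip→φ5] = [21462, 8100, 11200]
r5 m[φ0→snow] = [18200, 24510, 17250]
r5 m[φ0→slip] = [73, 30, 28]
r5 m[φ1→rain] = [11820, 9150, 19060]
r5 m[φ1→slip] = [49, 45, 80]
r5 m[φ2→slip] = [6, 6, 5]
r5 m[φ3→snow] = [5, 1, 4]
r5 m[φ4→rain] = [2, 3, 7]
r5 m[φ5→slip] = [5, 4, 4]
r5 m[snow→φ0] = [5, 1, 4]
r5 m[snow→φ3] = [3920, 5910, 3630]
r5 m[rain→φ1] = [2, 3, 7]
r5 m[rain→φ4] = [4164, 3360, 5936]
r5 m[slip→φ0] = [1470, 1080, 1600]
r5 m[slip→φ1] = [2190, 720, 560]
r5 m[slip→φ2] = [17885, 5400, 8960]
r5 m[slip→φ5] = [21462, 8100, 11200]
r6 m[φ0→snow] = [18200, 24510, 17250]
r6 m[φ0→slip] = [73, 30, 28]
r6 m[φ1→rain] = [11820, 9150, 19060]
r6 m[φ1→slip] = [49, 45, 80]
r6 m[φ2→slip] = [6, 6, 5]
r6 m[φ3→snow] = [5, 1, 4]
r6 m[φ4→rain] = [2, 3, 7]
r6 m[φ5→slip] = [5, 4, 4]
r6 m[snow→φ0] = [5, 1, 4]
r6 m[snow→φ3] = [18200, 24510, 17250]
r6 m[rain→φ1] = [2, 3, 7]
r6 m[rain→φ4] = [11820, 9150, 19060]
r6 m[slip→φ0] = [1470, 1080, 1600]
r6 m[slip→φ1] = [2190, 720, 560]
r6 m[slip→φ2] = [17885, 5400, 8960]
r6 m[slip→φ5] = [21462, 8100, 11200]
r7 m[φ0→snow] = [18200, 24510, 17250]
r7 m[φ0→slip] = [73, 30, 28]
r7 m[φ1→rain] = [11820, 9150, 19060]
r7 m[φ1→slip] = [49, 45, 80]
r7 m[φ2→slip] = [6, 6, 5]
r7 m[φ3→snow] = [5, 1, 4]
r7 m[φ4→rain] = [2, 3, 7]
r7 m[φ5→slip] = [5, 4, 4]
r7 m[snow→φ0] = [5, 1, 4]
r7 m[snow→φ3] = [18200, 24510, 17250]
r7 m[rain→φ1] = [2, 3, 7]
r7 m[rain→φ4] = [11820, 9150, 19060]
r7 m[slip→φ0] = [1470, 1080, 1600]
r7 m[slip→φ1] = [2190, 720, 560]
r7 m[slip→φ2] = [17885, 5400, 8960]
r7 m[slip→φ5] = [21462, 8100, 11200]
fixed point reached at round 7
b[slip] = ⊗ incoming = [107310, 32400, 44800]

b[slip] = [107310, 32400, 44800]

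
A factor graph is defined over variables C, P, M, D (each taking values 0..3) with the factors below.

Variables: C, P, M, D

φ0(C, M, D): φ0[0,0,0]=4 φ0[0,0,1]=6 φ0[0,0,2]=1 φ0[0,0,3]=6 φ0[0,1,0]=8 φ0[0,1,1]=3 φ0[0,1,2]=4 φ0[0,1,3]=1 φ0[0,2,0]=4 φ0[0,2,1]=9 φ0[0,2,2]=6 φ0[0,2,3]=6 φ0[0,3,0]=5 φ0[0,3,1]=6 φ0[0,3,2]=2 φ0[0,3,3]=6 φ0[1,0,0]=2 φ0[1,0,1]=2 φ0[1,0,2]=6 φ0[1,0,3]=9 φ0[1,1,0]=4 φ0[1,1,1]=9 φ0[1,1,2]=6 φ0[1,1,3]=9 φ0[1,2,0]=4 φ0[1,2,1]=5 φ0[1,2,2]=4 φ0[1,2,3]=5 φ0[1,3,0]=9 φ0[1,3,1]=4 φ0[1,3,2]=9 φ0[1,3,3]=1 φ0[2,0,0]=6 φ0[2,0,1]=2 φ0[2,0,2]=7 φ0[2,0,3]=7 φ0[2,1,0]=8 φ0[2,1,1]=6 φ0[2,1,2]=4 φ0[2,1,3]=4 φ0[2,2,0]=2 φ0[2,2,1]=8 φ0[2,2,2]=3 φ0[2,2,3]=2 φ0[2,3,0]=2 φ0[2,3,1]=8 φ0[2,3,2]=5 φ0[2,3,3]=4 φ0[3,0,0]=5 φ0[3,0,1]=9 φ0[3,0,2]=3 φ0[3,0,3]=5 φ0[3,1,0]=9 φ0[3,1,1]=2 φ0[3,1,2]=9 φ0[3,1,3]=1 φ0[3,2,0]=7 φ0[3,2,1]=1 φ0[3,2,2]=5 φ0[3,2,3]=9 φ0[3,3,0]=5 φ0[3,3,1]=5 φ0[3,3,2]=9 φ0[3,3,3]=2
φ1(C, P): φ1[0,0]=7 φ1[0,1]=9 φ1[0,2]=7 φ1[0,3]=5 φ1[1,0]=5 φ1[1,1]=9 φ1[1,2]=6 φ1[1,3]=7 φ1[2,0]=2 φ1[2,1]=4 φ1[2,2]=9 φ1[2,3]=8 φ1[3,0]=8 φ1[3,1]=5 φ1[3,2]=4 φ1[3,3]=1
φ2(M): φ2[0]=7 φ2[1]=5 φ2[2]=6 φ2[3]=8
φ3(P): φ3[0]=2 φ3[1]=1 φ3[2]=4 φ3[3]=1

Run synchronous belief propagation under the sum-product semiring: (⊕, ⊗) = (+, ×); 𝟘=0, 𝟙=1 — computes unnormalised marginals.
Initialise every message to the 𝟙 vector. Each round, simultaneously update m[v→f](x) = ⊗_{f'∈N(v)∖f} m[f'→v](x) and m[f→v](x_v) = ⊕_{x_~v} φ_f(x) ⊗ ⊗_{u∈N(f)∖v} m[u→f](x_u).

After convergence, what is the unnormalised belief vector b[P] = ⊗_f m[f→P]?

init: all messages = 𝟙 over 4 values
r1 m[φ0→C] = [77, 88, 78, 86]
r1 m[φ0→M] = [80, 87, 80, 82]
r1 m[φ0→D] = [84, 85, 83, 77]
r1 m[φ1→C] = [28, 27, 23, 18]
r1 m[φ1→P] = [22, 27, 26, 21]
r1 m[φ2→M] = [7, 5, 6, 8]
r1 m[φ3→P] = [2, 1, 4, 1]
r1 m[C→φ0] = [1, 1, 1, 1]
r1 m[C→φ1] = [1, 1, 1, 1]
r1 m[P→φ1] = [1, 1, 1, 1]
r1 m[P→φ3] = [1, 1, 1, 1]
r1 m[M→φ0] = [1, 1, 1, 1]
r1 m[M→φ2] = [1, 1, 1, 1]
r1 m[D→φ0] = [1, 1, 1, 1]
r2 m[φ0→C] = [77, 88, 78, 86]
r2 m[φ0→M] = [80, 87, 80, 82]
r2 m[φ0→D] = [84, 85, 83, 77]
r2 m[φ1→C] = [28, 27, 23, 18]
r2 m[φ1→P] = [22, 27, 26, 21]
r2 m[φ2→M] = [7, 5, 6, 8]
r2 m[φ3→P] = [2, 1, 4, 1]
r2 m[C→φ0] = [28, 27, 23, 18]
r2 m[C→φ1] = [77, 88, 78, 86]
r2 m[P→φ1] = [2, 1, 4, 1]
r2 m[P→φ3] = [22, 27, 26, 21]
r2 m[M→φ0] = [7, 5, 6, 8]
r2 m[M→φ2] = [80, 87, 80, 82]
r2 m[D→φ0] = [1, 1, 1, 1]
r3 m[φ0→C] = [501, 565, 506, 559]
r3 m[φ0→M] = [1891, 2088, 1927, 1968]
r3 m[φ0→D] = [12652, 13449, 12693, 12189]
r3 m[φ1→C] = [56, 50, 52, 38]
r3 m[φ1→P] = [1823, 2227, 2113, 1711]
r3 m[φ2→M] = [7, 5, 6, 8]
r3 m[φ3→P] = [2, 1, 4, 1]
r3 m[C→φ0] = [28, 27, 23, 18]
r3 m[C→φ1] = [77, 88, 78, 86]
r3 m[P→φ1] = [2, 1, 4, 1]
r3 m[P→φ3] = [22, 27, 26, 21]
r3 m[M→φ0] = [7, 5, 6, 8]
r3 m[M→φ2] = [80, 87, 80, 82]
r3 m[D→φ0] = [1, 1, 1, 1]
r4 m[φ0→C] = [501, 565, 506, 559]
r4 m[φ0→M] = [1891, 2088, 1927, 1968]
r4 m[φ0→D] = [12652, 13449, 12693, 12189]
r4 m[φ1→C] = [56, 50, 52, 38]
r4 m[φ1→P] = [1823, 2227, 2113, 1711]
r4 m[φ2→M] = [7, 5, 6, 8]
r4 m[φ3→P] = [2, 1, 4, 1]
r4 m[C→φ0] = [56, 50, 52, 38]
r4 m[C→φ1] = [501, 565, 506, 559]
r4 m[P→φ1] = [2, 1, 4, 1]
r4 m[P→φ3] = [1823, 2227, 2113, 1711]
r4 m[M→φ0] = [7, 5, 6, 8]
r4 m[M→φ2] = [1891, 2088, 1927, 1968]
r4 m[D→φ0] = [1, 1, 1, 1]
r5 m[φ0→C] = [501, 565, 506, 559]
r5 m[φ0→M] = [3882, 4238, 3916, 4000]
r5 m[φ0→D] = [25768, 27588, 25812, 24692]
r5 m[φ1→C] = [56, 50, 52, 38]
r5 m[φ1→P] = [11816, 14413, 13687, 11067]
r5 m[φ2→M] = [7, 5, 6, 8]
r5 m[φ3→P] = [2, 1, 4, 1]
r5 m[C→φ0] = [56, 50, 52, 38]
r5 m[C→φ1] = [501, 565, 506, 559]
r5 m[P→φ1] = [2, 1, 4, 1]
r5 m[P→φ3] = [1823, 2227, 2113, 1711]
r5 m[M→φ0] = [7, 5, 6, 8]
r5 m[M→φ2] = [1891, 2088, 1927, 1968]
r5 m[D→φ0] = [1, 1, 1, 1]
r6 m[φ0→C] = [501, 565, 506, 559]
r6 m[φ0→M] = [3882, 4238, 3916, 4000]
r6 m[φ0→D] = [25768, 27588, 25812, 24692]
r6 m[φ1→C] = [56, 50, 52, 38]
r6 m[φ1→P] = [11816, 14413, 13687, 11067]
r6 m[φ2→M] = [7, 5, 6, 8]
r6 m[φ3→P] = [2, 1, 4, 1]
r6 m[C→φ0] = [56, 50, 52, 38]
r6 m[C→φ1] = [501, 565, 506, 559]
r6 m[P→φ1] = [2, 1, 4, 1]
r6 m[P→φ3] = [11816, 14413, 13687, 11067]
r6 m[M→φ0] = [7, 5, 6, 8]
r6 m[M→φ2] = [3882, 4238, 3916, 4000]
r6 m[D→φ0] = [1, 1, 1, 1]
r7 m[φ0→C] = [501, 565, 506, 559]
r7 m[φ0→M] = [3882, 4238, 3916, 4000]
r7 m[φ0→D] = [25768, 27588, 25812, 24692]
r7 m[φ1→C] = [56, 50, 52, 38]
r7 m[φ1→P] = [11816, 14413, 13687, 11067]
r7 m[φ2→M] = [7, 5, 6, 8]
r7 m[φ3→P] = [2, 1, 4, 1]
r7 m[C→φ0] = [56, 50, 52, 38]
r7 m[C→φ1] = [501, 565, 506, 559]
r7 m[P→φ1] = [2, 1, 4, 1]
r7 m[P→φ3] = [11816, 14413, 13687, 11067]
r7 m[M→φ0] = [7, 5, 6, 8]
r7 m[M→φ2] = [3882, 4238, 3916, 4000]
r7 m[D→φ0] = [1, 1, 1, 1]
fixed point reached at round 7
b[P] = ⊗ incoming = [23632, 14413, 54748, 11067]

b[P] = [23632, 14413, 54748, 11067]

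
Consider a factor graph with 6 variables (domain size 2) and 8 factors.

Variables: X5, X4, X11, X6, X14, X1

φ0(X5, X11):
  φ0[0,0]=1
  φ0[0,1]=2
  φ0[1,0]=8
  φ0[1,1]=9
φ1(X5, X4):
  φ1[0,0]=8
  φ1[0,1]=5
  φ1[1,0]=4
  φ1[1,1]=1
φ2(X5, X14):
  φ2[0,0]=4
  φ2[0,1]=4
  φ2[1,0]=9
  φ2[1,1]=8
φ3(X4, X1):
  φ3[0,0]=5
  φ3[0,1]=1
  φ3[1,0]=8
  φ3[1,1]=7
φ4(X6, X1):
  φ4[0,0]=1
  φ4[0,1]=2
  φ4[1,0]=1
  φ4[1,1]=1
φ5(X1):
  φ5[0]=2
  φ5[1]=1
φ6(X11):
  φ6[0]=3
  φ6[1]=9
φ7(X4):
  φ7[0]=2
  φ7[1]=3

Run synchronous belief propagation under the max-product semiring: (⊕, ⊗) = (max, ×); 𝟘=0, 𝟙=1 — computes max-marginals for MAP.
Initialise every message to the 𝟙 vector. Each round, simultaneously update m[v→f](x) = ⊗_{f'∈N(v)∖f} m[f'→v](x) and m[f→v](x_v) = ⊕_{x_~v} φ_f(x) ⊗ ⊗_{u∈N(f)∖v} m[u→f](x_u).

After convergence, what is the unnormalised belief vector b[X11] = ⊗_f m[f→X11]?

b[X11] = [17280, 58320]

init: all messages = 𝟙 over 2 values
r1 m[φ0→X5] = [2, 9]
r1 m[φ0→X11] = [8, 9]
r1 m[φ1→X5] = [8, 4]
r1 m[φ1→X4] = [8, 5]
r1 m[φ2→X5] = [4, 9]
r1 m[φ2→X14] = [9, 8]
r1 m[φ3→X4] = [5, 8]
r1 m[φ3→X1] = [8, 7]
r1 m[φ4→X6] = [2, 1]
r1 m[φ4→X1] = [1, 2]
r1 m[φ5→X1] = [2, 1]
r1 m[φ6→X11] = [3, 9]
r1 m[φ7→X4] = [2, 3]
r1 m[X5→φ0] = [1, 1]
r1 m[X5→φ1] = [1, 1]
r1 m[X5→φ2] = [1, 1]
r1 m[X4→φ1] = [1, 1]
r1 m[X4→φ3] = [1, 1]
r1 m[X4→φ7] = [1, 1]
r1 m[X11→φ0] = [1, 1]
r1 m[X11→φ6] = [1, 1]
r1 m[X6→φ4] = [1, 1]
r1 m[X14→φ2] = [1, 1]
r1 m[X1→φ3] = [1, 1]
r1 m[X1→φ4] = [1, 1]
r1 m[X1→φ5] = [1, 1]
r2 m[φ0→X5] = [2, 9]
r2 m[φ0→X11] = [8, 9]
r2 m[φ1→X5] = [8, 4]
r2 m[φ1→X4] = [8, 5]
r2 m[φ2→X5] = [4, 9]
r2 m[φ2→X14] = [9, 8]
r2 m[φ3→X4] = [5, 8]
r2 m[φ3→X1] = [8, 7]
r2 m[φ4→X6] = [2, 1]
r2 m[φ4→X1] = [1, 2]
r2 m[φ5→X1] = [2, 1]
r2 m[φ6→X11] = [3, 9]
r2 m[φ7→X4] = [2, 3]
r2 m[X5→φ0] = [32, 36]
r2 m[X5→φ1] = [8, 81]
r2 m[X5→φ2] = [16, 36]
r2 m[X4→φ1] = [10, 24]
r2 m[X4→φ3] = [16, 15]
r2 m[X4→φ7] = [40, 40]
r2 m[X11→φ0] = [3, 9]
r2 m[X11→φ6] = [8, 9]
r2 m[X6→φ4] = [1, 1]
r2 m[X14→φ2] = [1, 1]
r2 m[X1→φ3] = [2, 2]
r2 m[X1→φ4] = [16, 7]
r2 m[X1→φ5] = [8, 14]
r3 m[φ0→X5] = [18, 81]
r3 m[φ0→X11] = [288, 324]
r3 m[φ1→X5] = [120, 40]
r3 m[φ1→X4] = [324, 81]
r3 m[φ2→X5] = [4, 9]
r3 m[φ2→X14] = [324, 288]
r3 m[φ3→X4] = [10, 16]
r3 m[φ3→X1] = [120, 105]
r3 m[φ4→X6] = [16, 16]
r3 m[φ4→X1] = [1, 2]
r3 m[φ5→X1] = [2, 1]
r3 m[φ6→X11] = [3, 9]
r3 m[φ7→X4] = [2, 3]
r3 m[X5→φ0] = [32, 36]
r3 m[X5→φ1] = [8, 81]
r3 m[X5→φ2] = [16, 36]
r3 m[X4→φ1] = [10, 24]
r3 m[X4→φ3] = [16, 15]
r3 m[X4→φ7] = [40, 40]
r3 m[X11→φ0] = [3, 9]
r3 m[X11→φ6] = [8, 9]
r3 m[X6→φ4] = [1, 1]
r3 m[X14→φ2] = [1, 1]
r3 m[X1→φ3] = [2, 2]
r3 m[X1→φ4] = [16, 7]
r3 m[X1→φ5] = [8, 14]
r4 m[φ0→X5] = [18, 81]
r4 m[φ0→X11] = [288, 324]
r4 m[φ1→X5] = [120, 40]
r4 m[φ1→X4] = [324, 81]
r4 m[φ2→X5] = [4, 9]
r4 m[φ2→X14] = [324, 288]
r4 m[φ3→X4] = [10, 16]
r4 m[φ3→X1] = [120, 105]
r4 m[φ4→X6] = [16, 16]
r4 m[φ4→X1] = [1, 2]
r4 m[φ5→X1] = [2, 1]
r4 m[φ6→X11] = [3, 9]
r4 m[φ7→X4] = [2, 3]
r4 m[X5→φ0] = [480, 360]
r4 m[X5→φ1] = [72, 729]
r4 m[X5→φ2] = [2160, 3240]
r4 m[X4→φ1] = [20, 48]
r4 m[X4→φ3] = [648, 243]
r4 m[X4→φ7] = [3240, 1296]
r4 m[X11→φ0] = [3, 9]
r4 m[X11→φ6] = [288, 324]
r4 m[X6→φ4] = [1, 1]
r4 m[X14→φ2] = [1, 1]
r4 m[X1→φ3] = [2, 2]
r4 m[X1→φ4] = [240, 105]
r4 m[X1→φ5] = [120, 210]
r5 m[φ0→X5] = [18, 81]
r5 m[φ0→X11] = [2880, 3240]
r5 m[φ1→X5] = [240, 80]
r5 m[φ1→X4] = [2916, 729]
r5 m[φ2→X5] = [4, 9]
r5 m[φ2→X14] = [29160, 25920]
r5 m[φ3→X4] = [10, 16]
r5 m[φ3→X1] = [3240, 1701]
r5 m[φ4→X6] = [240, 240]
r5 m[φ4→X1] = [1, 2]
r5 m[φ5→X1] = [2, 1]
r5 m[φ6→X11] = [3, 9]
r5 m[φ7→X4] = [2, 3]
r5 m[X5→φ0] = [480, 360]
r5 m[X5→φ1] = [72, 729]
r5 m[X5→φ2] = [2160, 3240]
r5 m[X4→φ1] = [20, 48]
r5 m[X4→φ3] = [648, 243]
r5 m[X4→φ7] = [3240, 1296]
r5 m[X11→φ0] = [3, 9]
r5 m[X11→φ6] = [288, 324]
r5 m[X6→φ4] = [1, 1]
r5 m[X14→φ2] = [1, 1]
r5 m[X1→φ3] = [2, 2]
r5 m[X1→φ4] = [240, 105]
r5 m[X1→φ5] = [120, 210]
r6 m[φ0→X5] = [18, 81]
r6 m[φ0→X11] = [2880, 3240]
r6 m[φ1→X5] = [240, 80]
r6 m[φ1→X4] = [2916, 729]
r6 m[φ2→X5] = [4, 9]
r6 m[φ2→X14] = [29160, 25920]
r6 m[φ3→X4] = [10, 16]
r6 m[φ3→X1] = [3240, 1701]
r6 m[φ4→X6] = [240, 240]
r6 m[φ4→X1] = [1, 2]
r6 m[φ5→X1] = [2, 1]
r6 m[φ6→X11] = [3, 9]
r6 m[φ7→X4] = [2, 3]
r6 m[X5→φ0] = [960, 720]
r6 m[X5→φ1] = [72, 729]
r6 m[X5→φ2] = [4320, 6480]
r6 m[X4→φ1] = [20, 48]
r6 m[X4→φ3] = [5832, 2187]
r6 m[X4→φ7] = [29160, 11664]
r6 m[X11→φ0] = [3, 9]
r6 m[X11→φ6] = [2880, 3240]
r6 m[X6→φ4] = [1, 1]
r6 m[X14→φ2] = [1, 1]
r6 m[X1→φ3] = [2, 2]
r6 m[X1→φ4] = [6480, 1701]
r6 m[X1→φ5] = [3240, 3402]
r7 m[φ0→X5] = [18, 81]
r7 m[φ0→X11] = [5760, 6480]
r7 m[φ1→X5] = [240, 80]
r7 m[φ1→X4] = [2916, 729]
r7 m[φ2→X5] = [4, 9]
r7 m[φ2→X14] = [58320, 51840]
r7 m[φ3→X4] = [10, 16]
r7 m[φ3→X1] = [29160, 15309]
r7 m[φ4→X6] = [6480, 6480]
r7 m[φ4→X1] = [1, 2]
r7 m[φ5→X1] = [2, 1]
r7 m[φ6→X11] = [3, 9]
r7 m[φ7→X4] = [2, 3]
r7 m[X5→φ0] = [960, 720]
r7 m[X5→φ1] = [72, 729]
r7 m[X5→φ2] = [4320, 6480]
r7 m[X4→φ1] = [20, 48]
r7 m[X4→φ3] = [5832, 2187]
r7 m[X4→φ7] = [29160, 11664]
r7 m[X11→φ0] = [3, 9]
r7 m[X11→φ6] = [2880, 3240]
r7 m[X6→φ4] = [1, 1]
r7 m[X14→φ2] = [1, 1]
r7 m[X1→φ3] = [2, 2]
r7 m[X1→φ4] = [6480, 1701]
r7 m[X1→φ5] = [3240, 3402]
r8 m[φ0→X5] = [18, 81]
r8 m[φ0→X11] = [5760, 6480]
r8 m[φ1→X5] = [240, 80]
r8 m[φ1→X4] = [2916, 729]
r8 m[φ2→X5] = [4, 9]
r8 m[φ2→X14] = [58320, 51840]
r8 m[φ3→X4] = [10, 16]
r8 m[φ3→X1] = [29160, 15309]
r8 m[φ4→X6] = [6480, 6480]
r8 m[φ4→X1] = [1, 2]
r8 m[φ5→X1] = [2, 1]
r8 m[φ6→X11] = [3, 9]
r8 m[φ7→X4] = [2, 3]
r8 m[X5→φ0] = [960, 720]
r8 m[X5→φ1] = [72, 729]
r8 m[X5→φ2] = [4320, 6480]
r8 m[X4→φ1] = [20, 48]
r8 m[X4→φ3] = [5832, 2187]
r8 m[X4→φ7] = [29160, 11664]
r8 m[X11→φ0] = [3, 9]
r8 m[X11→φ6] = [5760, 6480]
r8 m[X6→φ4] = [1, 1]
r8 m[X14→φ2] = [1, 1]
r8 m[X1→φ3] = [2, 2]
r8 m[X1→φ4] = [58320, 15309]
r8 m[X1→φ5] = [29160, 30618]
r9 m[φ0→X5] = [18, 81]
r9 m[φ0→X11] = [5760, 6480]
r9 m[φ1→X5] = [240, 80]
r9 m[φ1→X4] = [2916, 729]
r9 m[φ2→X5] = [4, 9]
r9 m[φ2→X14] = [58320, 51840]
r9 m[φ3→X4] = [10, 16]
r9 m[φ3→X1] = [29160, 15309]
r9 m[φ4→X6] = [58320, 58320]
r9 m[φ4→X1] = [1, 2]
r9 m[φ5→X1] = [2, 1]
r9 m[φ6→X11] = [3, 9]
r9 m[φ7→X4] = [2, 3]
r9 m[X5→φ0] = [960, 720]
r9 m[X5→φ1] = [72, 729]
r9 m[X5→φ2] = [4320, 6480]
r9 m[X4→φ1] = [20, 48]
r9 m[X4→φ3] = [5832, 2187]
r9 m[X4→φ7] = [29160, 11664]
r9 m[X11→φ0] = [3, 9]
r9 m[X11→φ6] = [5760, 6480]
r9 m[X6→φ4] = [1, 1]
r9 m[X14→φ2] = [1, 1]
r9 m[X1→φ3] = [2, 2]
r9 m[X1→φ4] = [58320, 15309]
r9 m[X1→φ5] = [29160, 30618]
r10 m[φ0→X5] = [18, 81]
r10 m[φ0→X11] = [5760, 6480]
r10 m[φ1→X5] = [240, 80]
r10 m[φ1→X4] = [2916, 729]
r10 m[φ2→X5] = [4, 9]
r10 m[φ2→X14] = [58320, 51840]
r10 m[φ3→X4] = [10, 16]
r10 m[φ3→X1] = [29160, 15309]
r10 m[φ4→X6] = [58320, 58320]
r10 m[φ4→X1] = [1, 2]
r10 m[φ5→X1] = [2, 1]
r10 m[φ6→X11] = [3, 9]
r10 m[φ7→X4] = [2, 3]
r10 m[X5→φ0] = [960, 720]
r10 m[X5→φ1] = [72, 729]
r10 m[X5→φ2] = [4320, 6480]
r10 m[X4→φ1] = [20, 48]
r10 m[X4→φ3] = [5832, 2187]
r10 m[X4→φ7] = [29160, 11664]
r10 m[X11→φ0] = [3, 9]
r10 m[X11→φ6] = [5760, 6480]
r10 m[X6→φ4] = [1, 1]
r10 m[X14→φ2] = [1, 1]
r10 m[X1→φ3] = [2, 2]
r10 m[X1→φ4] = [58320, 15309]
r10 m[X1→φ5] = [29160, 30618]
fixed point reached at round 10
b[X11] = ⊗ incoming = [17280, 58320]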